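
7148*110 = 786280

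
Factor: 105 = 3^1*5^1*7^1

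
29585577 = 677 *43701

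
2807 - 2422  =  385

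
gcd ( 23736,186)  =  6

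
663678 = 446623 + 217055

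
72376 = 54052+18324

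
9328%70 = 18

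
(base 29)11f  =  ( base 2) 1101110101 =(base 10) 885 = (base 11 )735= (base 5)12020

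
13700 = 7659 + 6041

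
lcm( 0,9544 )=0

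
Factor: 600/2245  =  120/449= 2^3*3^1*5^1*449^( - 1)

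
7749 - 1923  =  5826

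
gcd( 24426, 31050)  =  414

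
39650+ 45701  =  85351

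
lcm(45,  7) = 315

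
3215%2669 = 546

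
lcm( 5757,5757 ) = 5757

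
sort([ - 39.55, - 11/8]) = [ - 39.55, - 11/8 ] 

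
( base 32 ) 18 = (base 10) 40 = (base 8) 50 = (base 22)1I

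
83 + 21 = 104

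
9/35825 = 9/35825=0.00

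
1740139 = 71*24509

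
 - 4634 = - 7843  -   - 3209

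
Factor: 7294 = 2^1*7^1*521^1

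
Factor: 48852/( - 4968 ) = - 59/6 = - 2^( - 1) *3^ ( - 1)*59^1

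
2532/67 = 2532/67 = 37.79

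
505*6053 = 3056765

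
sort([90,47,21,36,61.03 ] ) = [21, 36,47,61.03,90]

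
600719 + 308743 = 909462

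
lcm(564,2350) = 14100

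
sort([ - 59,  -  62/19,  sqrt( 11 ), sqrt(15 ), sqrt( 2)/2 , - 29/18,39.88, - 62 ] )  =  [ - 62, - 59, - 62/19,-29/18,sqrt(2) /2,sqrt(11 ) , sqrt(15),39.88]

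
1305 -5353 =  - 4048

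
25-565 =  - 540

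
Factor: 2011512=2^3*3^1*83813^1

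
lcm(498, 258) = 21414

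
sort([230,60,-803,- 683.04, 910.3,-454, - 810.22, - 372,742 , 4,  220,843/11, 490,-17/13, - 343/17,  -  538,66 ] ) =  [ - 810.22,  -  803, - 683.04, - 538, -454, - 372, - 343/17,- 17/13,4,60,66,843/11, 220, 230,490, 742,910.3] 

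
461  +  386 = 847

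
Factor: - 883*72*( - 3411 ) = 216857736  =  2^3*3^4 * 379^1* 883^1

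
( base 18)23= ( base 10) 39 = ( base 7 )54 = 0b100111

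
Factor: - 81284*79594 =  -  6469718696 =- 2^3 * 7^1*17^1*2341^1* 2903^1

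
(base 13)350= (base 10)572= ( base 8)1074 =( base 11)480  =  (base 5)4242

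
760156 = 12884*59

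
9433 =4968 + 4465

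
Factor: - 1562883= - 3^1* 7^1*19^1*3917^1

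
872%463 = 409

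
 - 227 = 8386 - 8613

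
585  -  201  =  384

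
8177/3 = 2725 + 2/3 =2725.67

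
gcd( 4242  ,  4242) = 4242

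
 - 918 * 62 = -56916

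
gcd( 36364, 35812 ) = 4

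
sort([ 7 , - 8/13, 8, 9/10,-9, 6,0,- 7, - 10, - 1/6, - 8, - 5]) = [-10,-9, - 8, - 7, - 5,-8/13, - 1/6,0, 9/10,6,  7, 8] 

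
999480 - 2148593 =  - 1149113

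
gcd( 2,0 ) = 2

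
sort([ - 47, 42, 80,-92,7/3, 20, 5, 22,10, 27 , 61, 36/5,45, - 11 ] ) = [ - 92,-47, - 11, 7/3, 5,36/5,  10, 20, 22, 27,42, 45, 61, 80] 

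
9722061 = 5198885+4523176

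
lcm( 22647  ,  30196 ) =90588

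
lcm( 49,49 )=49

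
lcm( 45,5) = 45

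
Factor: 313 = 313^1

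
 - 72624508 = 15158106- 87782614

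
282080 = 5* 56416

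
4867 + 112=4979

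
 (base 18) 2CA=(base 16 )36a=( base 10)874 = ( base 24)1ca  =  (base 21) 1KD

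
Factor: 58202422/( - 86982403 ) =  - 2^1 *83^1*3331^(  -  1) *26113^ ( -1)*350617^1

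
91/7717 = 91/7717 = 0.01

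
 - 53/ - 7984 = 53/7984  =  0.01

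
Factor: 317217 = 3^1*41^1*2579^1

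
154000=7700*20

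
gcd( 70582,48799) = 1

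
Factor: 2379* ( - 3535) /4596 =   -  2^(  -  2 )*5^1*7^1*13^1*61^1*101^1*383^(-1 ) = - 2803255/1532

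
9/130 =9/130=0.07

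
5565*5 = 27825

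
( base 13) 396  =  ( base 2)1001110110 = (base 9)770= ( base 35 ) I0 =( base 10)630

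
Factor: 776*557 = 432232 = 2^3*97^1*557^1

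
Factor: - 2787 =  - 3^1 * 929^1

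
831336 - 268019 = 563317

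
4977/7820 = 4977/7820 = 0.64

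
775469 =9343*83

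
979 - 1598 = - 619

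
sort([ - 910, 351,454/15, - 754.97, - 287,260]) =[ - 910,-754.97,-287,454/15,260,351] 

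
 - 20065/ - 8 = 2508 + 1/8 = 2508.12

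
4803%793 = 45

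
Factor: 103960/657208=115/727 = 5^1*23^1*727^(  -  1 ) 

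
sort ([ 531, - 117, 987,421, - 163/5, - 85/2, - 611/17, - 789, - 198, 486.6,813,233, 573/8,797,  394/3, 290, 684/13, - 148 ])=[ - 789,-198,-148,-117,- 85/2, - 611/17, - 163/5, 684/13,  573/8, 394/3, 233,290, 421 , 486.6, 531,797, 813, 987]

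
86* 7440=639840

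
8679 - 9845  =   - 1166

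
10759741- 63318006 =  - 52558265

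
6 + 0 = 6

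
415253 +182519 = 597772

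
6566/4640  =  1  +  963/2320 = 1.42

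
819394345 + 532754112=1352148457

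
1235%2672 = 1235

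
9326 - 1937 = 7389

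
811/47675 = 811/47675 = 0.02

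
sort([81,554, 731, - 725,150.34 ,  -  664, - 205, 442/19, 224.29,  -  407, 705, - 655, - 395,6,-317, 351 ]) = [ - 725, -664, - 655,- 407, - 395, - 317, - 205, 6, 442/19 , 81,150.34,224.29, 351,554,705,731 ]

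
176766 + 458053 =634819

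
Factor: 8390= 2^1 *5^1*839^1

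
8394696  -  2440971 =5953725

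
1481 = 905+576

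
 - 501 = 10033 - 10534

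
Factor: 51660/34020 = 3^( - 3 )*41^1  =  41/27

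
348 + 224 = 572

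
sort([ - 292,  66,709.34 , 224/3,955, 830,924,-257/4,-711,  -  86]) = [-711,-292, - 86, - 257/4 , 66, 224/3, 709.34,  830, 924, 955]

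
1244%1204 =40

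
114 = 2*57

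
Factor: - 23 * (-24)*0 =0= 0^1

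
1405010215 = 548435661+856574554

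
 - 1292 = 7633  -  8925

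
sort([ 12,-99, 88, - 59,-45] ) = [ - 99, - 59, - 45,12 , 88 ] 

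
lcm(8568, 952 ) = 8568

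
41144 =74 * 556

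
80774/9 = 8974 +8/9 = 8974.89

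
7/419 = 7/419 = 0.02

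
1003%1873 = 1003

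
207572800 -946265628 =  - 738692828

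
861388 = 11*78308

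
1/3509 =1/3509 = 0.00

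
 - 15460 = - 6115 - 9345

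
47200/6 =7866 + 2/3  =  7866.67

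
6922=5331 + 1591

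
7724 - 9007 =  - 1283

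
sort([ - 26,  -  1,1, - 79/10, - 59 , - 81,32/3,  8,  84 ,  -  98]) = [ - 98 , - 81 ,-59, - 26 , - 79/10, - 1,1, 8 , 32/3, 84]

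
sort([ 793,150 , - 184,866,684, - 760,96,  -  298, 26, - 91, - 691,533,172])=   [-760,-691, - 298,-184, - 91,26,  96,150 , 172,533,  684, 793,866 ] 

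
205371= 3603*57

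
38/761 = 38/761  =  0.05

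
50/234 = 25/117 = 0.21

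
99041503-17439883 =81601620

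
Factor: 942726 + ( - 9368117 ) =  - 13^1*648107^1 = - 8425391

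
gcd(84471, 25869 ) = 3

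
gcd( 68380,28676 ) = 4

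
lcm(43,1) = 43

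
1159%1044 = 115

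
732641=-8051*( - 91 ) 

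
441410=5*88282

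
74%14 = 4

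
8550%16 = 6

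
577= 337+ 240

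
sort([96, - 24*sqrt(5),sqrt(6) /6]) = [-24 *sqrt( 5), sqrt(6)/6, 96]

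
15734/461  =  15734/461= 34.13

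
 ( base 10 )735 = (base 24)16F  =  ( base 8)1337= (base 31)NM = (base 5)10420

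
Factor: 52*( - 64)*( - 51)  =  2^8*3^1 *13^1*17^1 = 169728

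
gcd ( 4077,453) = 453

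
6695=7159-464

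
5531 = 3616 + 1915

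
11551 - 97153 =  - 85602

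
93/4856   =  93/4856 = 0.02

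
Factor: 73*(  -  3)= - 3^1*73^1 = -  219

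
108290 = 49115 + 59175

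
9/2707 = 9/2707 = 0.00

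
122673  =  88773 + 33900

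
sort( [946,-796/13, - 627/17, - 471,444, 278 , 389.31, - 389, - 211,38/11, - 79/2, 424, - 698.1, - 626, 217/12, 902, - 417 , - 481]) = [ - 698.1 ,-626,-481,-471,- 417, -389, - 211,-796/13,-79/2, - 627/17, 38/11, 217/12,278, 389.31, 424,444,902, 946] 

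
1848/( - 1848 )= - 1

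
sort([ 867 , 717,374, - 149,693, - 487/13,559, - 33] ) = [ - 149, - 487/13, - 33,374,559,693, 717,867 ] 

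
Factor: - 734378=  - 2^1*367189^1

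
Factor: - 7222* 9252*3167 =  - 2^3*3^2*23^1*157^1*257^1*3167^1=- 211612428648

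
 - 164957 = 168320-333277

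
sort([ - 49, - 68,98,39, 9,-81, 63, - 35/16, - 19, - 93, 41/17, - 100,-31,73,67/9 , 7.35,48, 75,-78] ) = [ - 100,-93,  -  81, - 78,  -  68, - 49, - 31, - 19,-35/16, 41/17,7.35, 67/9,9 , 39,  48,63,73, 75 , 98]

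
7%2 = 1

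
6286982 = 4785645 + 1501337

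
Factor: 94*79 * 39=2^1*3^1*13^1* 47^1*79^1 = 289614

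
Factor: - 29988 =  - 2^2*3^2 * 7^2 * 17^1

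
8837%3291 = 2255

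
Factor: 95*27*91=233415= 3^3*5^1*7^1  *13^1*19^1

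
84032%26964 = 3140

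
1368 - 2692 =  - 1324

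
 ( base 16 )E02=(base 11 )2770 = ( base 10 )3586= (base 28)4G2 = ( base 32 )3g2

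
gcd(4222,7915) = 1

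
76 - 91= - 15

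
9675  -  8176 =1499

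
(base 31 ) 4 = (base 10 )4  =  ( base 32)4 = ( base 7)4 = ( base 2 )100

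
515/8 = 515/8 = 64.38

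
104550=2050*51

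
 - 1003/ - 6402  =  1003/6402 = 0.16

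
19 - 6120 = -6101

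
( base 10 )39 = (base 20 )1j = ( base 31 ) 18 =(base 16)27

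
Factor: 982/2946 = 3^ ( - 1 ) =1/3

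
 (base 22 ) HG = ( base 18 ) 13C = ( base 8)606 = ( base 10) 390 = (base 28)dq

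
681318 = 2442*279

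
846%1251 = 846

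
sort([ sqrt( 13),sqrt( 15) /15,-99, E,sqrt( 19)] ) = [ - 99, sqrt(15)/15, E, sqrt ( 13 ), sqrt (19 ) ]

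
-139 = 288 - 427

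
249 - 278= - 29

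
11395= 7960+3435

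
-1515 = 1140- 2655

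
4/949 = 4/949= 0.00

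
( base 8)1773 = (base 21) 26b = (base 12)70B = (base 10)1019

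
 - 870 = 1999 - 2869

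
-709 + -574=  - 1283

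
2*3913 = 7826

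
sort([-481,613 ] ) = [ - 481,613 ] 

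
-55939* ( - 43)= 2405377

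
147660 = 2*73830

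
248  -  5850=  - 5602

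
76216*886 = 67527376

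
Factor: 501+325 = 2^1*7^1*59^1 = 826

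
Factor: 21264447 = 3^1*7088149^1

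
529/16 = 529/16 = 33.06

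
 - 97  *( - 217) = 21049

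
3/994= 3/994=0.00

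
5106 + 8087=13193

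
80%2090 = 80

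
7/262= 7/262 = 0.03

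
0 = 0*2718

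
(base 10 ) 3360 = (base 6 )23320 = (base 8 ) 6440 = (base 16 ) D20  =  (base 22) 6kg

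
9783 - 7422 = 2361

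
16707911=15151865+1556046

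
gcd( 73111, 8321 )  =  1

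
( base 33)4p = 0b10011101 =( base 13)c1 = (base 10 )157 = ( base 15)A7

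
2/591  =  2/591 = 0.00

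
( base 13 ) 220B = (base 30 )583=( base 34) 43H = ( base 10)4743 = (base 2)1001010000111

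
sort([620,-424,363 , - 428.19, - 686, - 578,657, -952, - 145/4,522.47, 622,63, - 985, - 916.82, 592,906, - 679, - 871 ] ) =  [ - 985 ,-952, - 916.82, - 871, - 686, - 679, - 578, - 428.19, - 424 , - 145/4, 63,363,522.47,592,620,622,657,  906]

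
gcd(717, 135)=3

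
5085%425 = 410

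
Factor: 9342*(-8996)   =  -2^3*3^3 * 13^1*173^2 = - 84040632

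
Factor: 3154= 2^1 *19^1*83^1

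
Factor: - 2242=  - 2^1 * 19^1*59^1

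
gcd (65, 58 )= 1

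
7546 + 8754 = 16300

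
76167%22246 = 9429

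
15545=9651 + 5894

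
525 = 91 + 434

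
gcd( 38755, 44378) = 1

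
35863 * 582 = 20872266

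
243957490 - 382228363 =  - 138270873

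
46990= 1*46990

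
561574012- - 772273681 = 1333847693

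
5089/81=5089/81 = 62.83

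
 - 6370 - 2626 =-8996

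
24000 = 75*320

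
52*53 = 2756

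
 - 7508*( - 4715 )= 35400220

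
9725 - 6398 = 3327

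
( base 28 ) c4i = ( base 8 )22502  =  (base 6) 112054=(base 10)9538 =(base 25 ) f6d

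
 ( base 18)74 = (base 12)AA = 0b10000010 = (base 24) 5a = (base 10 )130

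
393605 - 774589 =- 380984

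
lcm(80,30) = 240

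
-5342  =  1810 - 7152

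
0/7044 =0=   0.00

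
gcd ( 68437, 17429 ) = 1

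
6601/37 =178 + 15/37 = 178.41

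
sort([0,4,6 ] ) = [ 0,4,6 ] 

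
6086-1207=4879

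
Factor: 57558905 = 5^1*181^1*63601^1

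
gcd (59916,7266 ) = 6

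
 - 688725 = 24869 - 713594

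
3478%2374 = 1104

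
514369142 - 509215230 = 5153912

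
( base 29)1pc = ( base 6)11150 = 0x62a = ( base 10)1578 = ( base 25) 2D3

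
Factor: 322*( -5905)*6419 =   -  12205150790  =  -2^1*5^1*7^3*23^1*131^1*1181^1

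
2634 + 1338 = 3972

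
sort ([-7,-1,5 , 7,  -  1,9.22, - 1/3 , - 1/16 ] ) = [ - 7, - 1 ,-1,-1/3,-1/16 , 5, 7,9.22 ] 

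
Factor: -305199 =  - 3^2* 33911^1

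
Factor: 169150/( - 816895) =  - 2^1*5^1*17^1 * 821^( - 1) =- 170/821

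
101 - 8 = 93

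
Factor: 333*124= 2^2*3^2*31^1 * 37^1=41292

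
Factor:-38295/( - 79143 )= 3^1*5^1*31^( - 1) = 15/31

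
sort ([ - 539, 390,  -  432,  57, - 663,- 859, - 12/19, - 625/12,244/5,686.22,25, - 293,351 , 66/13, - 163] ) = [ - 859, - 663, - 539, - 432,-293, - 163, - 625/12, - 12/19,  66/13, 25,244/5, 57,351,390,686.22] 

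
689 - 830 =-141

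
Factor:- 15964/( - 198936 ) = 2^( - 1)*3^(-4 )*13^1 = 13/162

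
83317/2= 83317/2 = 41658.50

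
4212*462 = 1945944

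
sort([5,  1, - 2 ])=[-2,1,5]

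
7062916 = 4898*1442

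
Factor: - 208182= -2^1*3^1 * 13^1*17^1*157^1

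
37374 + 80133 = 117507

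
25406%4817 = 1321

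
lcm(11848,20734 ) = 82936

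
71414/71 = 71414/71 = 1005.83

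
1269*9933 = 12604977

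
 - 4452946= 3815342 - 8268288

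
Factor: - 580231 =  - 580231^1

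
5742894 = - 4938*(-1163)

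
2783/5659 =2783/5659=0.49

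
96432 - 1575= 94857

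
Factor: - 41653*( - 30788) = 1282412564 = 2^2*23^1*43^1*179^1*1811^1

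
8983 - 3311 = 5672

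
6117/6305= 6117/6305 = 0.97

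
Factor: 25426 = 2^1*12713^1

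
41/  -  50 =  - 41/50  =  - 0.82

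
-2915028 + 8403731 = 5488703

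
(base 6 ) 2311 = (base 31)hk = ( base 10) 547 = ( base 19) 19F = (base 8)1043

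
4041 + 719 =4760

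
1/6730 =1/6730 = 0.00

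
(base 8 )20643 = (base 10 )8611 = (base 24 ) EMJ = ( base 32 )8D3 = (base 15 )2841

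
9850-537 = 9313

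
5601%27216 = 5601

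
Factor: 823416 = 2^3*3^1*11^1*3119^1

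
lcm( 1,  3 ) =3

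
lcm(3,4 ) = 12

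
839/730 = 1 + 109/730 = 1.15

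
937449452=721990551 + 215458901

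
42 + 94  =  136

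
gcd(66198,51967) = 1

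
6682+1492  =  8174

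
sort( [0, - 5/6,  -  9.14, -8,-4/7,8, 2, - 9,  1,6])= [-9.14 ,-9, - 8,-5/6,  -  4/7,0,  1,2,  6,8]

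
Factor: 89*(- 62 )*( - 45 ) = 248310 = 2^1*3^2*5^1 *31^1*89^1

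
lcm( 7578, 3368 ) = 30312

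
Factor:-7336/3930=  - 28/15 = - 2^2*3^(-1)*5^( -1)*7^1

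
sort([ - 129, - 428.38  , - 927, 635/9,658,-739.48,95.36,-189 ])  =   [-927, -739.48,-428.38,-189,  -  129,635/9, 95.36,658 ]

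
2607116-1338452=1268664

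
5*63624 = 318120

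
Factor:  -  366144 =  - 2^6*3^1*1907^1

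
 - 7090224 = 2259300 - 9349524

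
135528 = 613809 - 478281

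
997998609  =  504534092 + 493464517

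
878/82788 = 439/41394 = 0.01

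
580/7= 580/7 = 82.86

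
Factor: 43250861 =29^1*1129^1*1321^1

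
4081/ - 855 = - 4081/855 = - 4.77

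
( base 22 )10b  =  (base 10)495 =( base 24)kf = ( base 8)757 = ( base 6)2143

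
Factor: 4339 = 4339^1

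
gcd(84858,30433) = 1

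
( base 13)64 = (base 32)2I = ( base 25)37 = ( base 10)82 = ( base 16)52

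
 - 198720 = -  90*2208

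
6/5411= 6/5411 =0.00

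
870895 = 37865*23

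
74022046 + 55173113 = 129195159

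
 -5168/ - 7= 5168/7 = 738.29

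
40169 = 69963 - 29794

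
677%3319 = 677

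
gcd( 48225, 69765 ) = 15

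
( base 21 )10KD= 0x25de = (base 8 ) 22736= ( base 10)9694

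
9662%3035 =557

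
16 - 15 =1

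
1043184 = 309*3376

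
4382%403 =352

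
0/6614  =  0=0.00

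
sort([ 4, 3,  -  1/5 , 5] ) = [ - 1/5, 3,4,5] 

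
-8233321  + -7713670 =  - 15946991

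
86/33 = 2 + 20/33 = 2.61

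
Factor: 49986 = 2^1 * 3^2 * 2777^1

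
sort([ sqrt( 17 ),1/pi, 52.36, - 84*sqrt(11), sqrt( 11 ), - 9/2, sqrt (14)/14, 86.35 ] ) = [  -  84 * sqrt( 11), - 9/2, sqrt(14)/14, 1/pi, sqrt( 11), sqrt(17 ), 52.36, 86.35]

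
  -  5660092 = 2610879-8270971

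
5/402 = 5/402  =  0.01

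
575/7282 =575/7282 =0.08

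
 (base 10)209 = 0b11010001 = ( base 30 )6T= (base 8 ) 321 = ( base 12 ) 155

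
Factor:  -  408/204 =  - 2 = - 2^1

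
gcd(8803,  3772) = 1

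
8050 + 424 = 8474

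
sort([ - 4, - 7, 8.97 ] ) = [ - 7, - 4, 8.97 ] 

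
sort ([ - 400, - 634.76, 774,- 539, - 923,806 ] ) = [ - 923,-634.76, - 539,-400,  774, 806]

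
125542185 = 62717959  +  62824226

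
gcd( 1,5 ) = 1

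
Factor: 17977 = 17977^1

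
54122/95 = 569+67/95 = 569.71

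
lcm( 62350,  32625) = 2805750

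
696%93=45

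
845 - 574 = 271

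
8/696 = 1/87 = 0.01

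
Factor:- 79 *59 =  - 4661 = - 59^1*79^1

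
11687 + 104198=115885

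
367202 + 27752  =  394954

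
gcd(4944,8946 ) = 6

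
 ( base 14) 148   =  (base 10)260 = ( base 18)E8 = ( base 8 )404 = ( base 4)10010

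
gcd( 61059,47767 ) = 1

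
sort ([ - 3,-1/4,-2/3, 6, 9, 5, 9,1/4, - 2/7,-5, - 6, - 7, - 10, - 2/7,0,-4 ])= [ - 10, - 7, -6,-5, - 4,-3, - 2/3, - 2/7, - 2/7,-1/4, 0, 1/4,5,6 , 9,9]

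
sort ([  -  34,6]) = [-34,6]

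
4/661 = 4/661 = 0.01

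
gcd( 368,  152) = 8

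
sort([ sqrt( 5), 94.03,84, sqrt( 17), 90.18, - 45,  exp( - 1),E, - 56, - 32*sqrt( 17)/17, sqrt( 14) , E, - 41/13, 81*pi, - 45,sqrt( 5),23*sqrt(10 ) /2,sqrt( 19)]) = [ - 56, - 45,  -  45, - 32*sqrt ( 17 )/17, - 41/13, exp( - 1), sqrt( 5), sqrt( 5), E, E,sqrt( 14 ), sqrt( 17), sqrt( 19), 23*sqrt( 10)/2, 84, 90.18, 94.03,81*pi] 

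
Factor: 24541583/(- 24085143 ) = - 3^(  -  2)*11^2*202823^1*2676127^(  -  1)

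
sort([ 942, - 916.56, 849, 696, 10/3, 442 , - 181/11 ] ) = [ - 916.56, - 181/11, 10/3, 442, 696, 849, 942]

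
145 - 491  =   - 346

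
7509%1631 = 985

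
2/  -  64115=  -2/64115 = -0.00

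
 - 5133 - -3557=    - 1576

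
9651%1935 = 1911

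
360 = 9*40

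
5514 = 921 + 4593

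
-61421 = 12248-73669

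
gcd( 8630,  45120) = 10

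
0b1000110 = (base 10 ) 70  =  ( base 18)3G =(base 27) 2g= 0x46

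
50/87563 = 50/87563 = 0.00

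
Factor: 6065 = 5^1*1213^1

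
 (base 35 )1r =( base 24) 2E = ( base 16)3E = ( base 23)2G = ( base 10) 62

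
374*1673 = 625702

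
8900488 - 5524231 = 3376257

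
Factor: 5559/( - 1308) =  - 17/4 = -2^(-2 )*17^1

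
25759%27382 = 25759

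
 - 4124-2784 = - 6908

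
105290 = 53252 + 52038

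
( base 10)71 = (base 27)2H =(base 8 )107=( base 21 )38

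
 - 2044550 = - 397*5150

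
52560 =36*1460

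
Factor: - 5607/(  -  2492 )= 9/4 =2^( - 2)*3^2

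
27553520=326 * 84520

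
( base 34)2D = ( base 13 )63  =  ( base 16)51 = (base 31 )2j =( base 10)81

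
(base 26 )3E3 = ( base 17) 84F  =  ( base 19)6C1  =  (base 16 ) 95b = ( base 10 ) 2395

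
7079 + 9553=16632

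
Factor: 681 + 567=2^5*3^1*13^1 = 1248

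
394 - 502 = - 108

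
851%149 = 106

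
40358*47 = 1896826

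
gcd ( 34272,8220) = 12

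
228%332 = 228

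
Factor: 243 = 3^5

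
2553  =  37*69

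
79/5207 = 79/5207 = 0.02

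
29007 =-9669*(-3 ) 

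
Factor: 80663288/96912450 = 2^2*3^(-4)*5^(-2)* 127^1*23929^( - 1)*79393^1= 40331644/48456225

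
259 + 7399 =7658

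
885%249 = 138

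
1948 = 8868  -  6920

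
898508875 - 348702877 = 549805998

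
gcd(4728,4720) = 8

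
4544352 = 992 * 4581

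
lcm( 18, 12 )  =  36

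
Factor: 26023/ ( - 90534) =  - 2^( - 1 ) * 3^ ( - 1)*53^1*79^( - 1)*191^(-1)*491^1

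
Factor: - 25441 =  - 13^1*19^1*103^1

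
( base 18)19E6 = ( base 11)6848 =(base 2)10001100101110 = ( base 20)12A6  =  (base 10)9006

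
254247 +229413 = 483660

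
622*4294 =2670868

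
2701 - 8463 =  - 5762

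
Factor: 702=2^1*3^3* 13^1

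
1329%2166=1329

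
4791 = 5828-1037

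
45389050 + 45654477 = 91043527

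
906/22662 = 151/3777 = 0.04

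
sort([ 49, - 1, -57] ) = [ - 57, - 1,49]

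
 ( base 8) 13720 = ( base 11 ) 4642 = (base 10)6096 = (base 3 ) 22100210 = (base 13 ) 2A0C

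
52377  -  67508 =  - 15131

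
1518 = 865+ 653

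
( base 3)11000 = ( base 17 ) 66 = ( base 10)108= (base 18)60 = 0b1101100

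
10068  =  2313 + 7755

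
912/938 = 456/469 = 0.97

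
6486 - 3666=2820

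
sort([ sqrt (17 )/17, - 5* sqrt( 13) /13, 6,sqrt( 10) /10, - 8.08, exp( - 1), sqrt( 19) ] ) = [ - 8.08, - 5*sqrt(13)/13, sqrt(17)/17,  sqrt(10 )/10,exp( - 1), sqrt( 19 ), 6] 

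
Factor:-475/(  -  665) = 5^1*7^( - 1) = 5/7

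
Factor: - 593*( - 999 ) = 592407 = 3^3*37^1 * 593^1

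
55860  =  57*980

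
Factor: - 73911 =  -  3^1*  71^1*347^1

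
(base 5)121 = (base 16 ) 24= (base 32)14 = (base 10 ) 36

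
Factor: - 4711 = -7^1*673^1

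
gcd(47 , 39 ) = 1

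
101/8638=101/8638 = 0.01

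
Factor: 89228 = 2^2*22307^1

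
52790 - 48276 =4514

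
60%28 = 4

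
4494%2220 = 54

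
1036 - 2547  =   - 1511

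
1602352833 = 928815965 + 673536868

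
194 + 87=281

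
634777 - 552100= 82677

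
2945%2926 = 19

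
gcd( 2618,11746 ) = 14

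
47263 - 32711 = 14552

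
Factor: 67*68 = 4556  =  2^2*17^1 * 67^1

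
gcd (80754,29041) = 1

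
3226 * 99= 319374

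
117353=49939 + 67414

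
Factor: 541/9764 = 2^( - 2)*541^1*2441^( - 1 )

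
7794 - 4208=3586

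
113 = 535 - 422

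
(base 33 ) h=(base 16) 11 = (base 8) 21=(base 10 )17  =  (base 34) h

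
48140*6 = 288840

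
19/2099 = 19/2099=0.01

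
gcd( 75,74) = 1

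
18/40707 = 2/4523 = 0.00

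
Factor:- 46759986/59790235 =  - 2^1*3^2*5^(-1)*7^1*13^1*28547^1*11958047^( - 1 ) 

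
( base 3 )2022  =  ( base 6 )142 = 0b111110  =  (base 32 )1U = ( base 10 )62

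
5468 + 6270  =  11738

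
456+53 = 509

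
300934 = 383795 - 82861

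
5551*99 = 549549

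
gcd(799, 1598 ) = 799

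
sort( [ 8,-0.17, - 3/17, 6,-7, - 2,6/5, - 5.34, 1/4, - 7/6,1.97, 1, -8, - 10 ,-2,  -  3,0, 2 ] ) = [ - 10, - 8,-7, -5.34, - 3,  -  2,- 2, - 7/6, - 3/17,- 0.17, 0  ,  1/4, 1,6/5, 1.97, 2 , 6, 8 ] 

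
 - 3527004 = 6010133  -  9537137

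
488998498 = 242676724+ 246321774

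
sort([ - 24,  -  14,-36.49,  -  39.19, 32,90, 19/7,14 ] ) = [  -  39.19, - 36.49,- 24, - 14, 19/7 , 14 , 32,  90 ] 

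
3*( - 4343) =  - 13029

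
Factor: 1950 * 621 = 2^1*3^4 * 5^2*13^1*23^1 = 1210950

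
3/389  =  3/389 = 0.01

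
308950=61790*5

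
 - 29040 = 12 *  (  -  2420 ) 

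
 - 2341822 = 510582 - 2852404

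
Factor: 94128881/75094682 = 2^( - 1)*7^1 * 11^1*13^( - 1)*17^1 * 37^(-1)*251^( - 1)*311^( - 1)*71909^1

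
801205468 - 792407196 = 8798272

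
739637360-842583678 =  -102946318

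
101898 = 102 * 999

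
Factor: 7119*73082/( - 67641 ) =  - 24774798/3221 = - 2^1*3^1*113^1*3221^ ( - 1)*36541^1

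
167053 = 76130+90923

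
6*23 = 138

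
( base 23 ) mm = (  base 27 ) jf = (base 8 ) 1020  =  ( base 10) 528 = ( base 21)143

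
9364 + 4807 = 14171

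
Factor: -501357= - 3^1*167119^1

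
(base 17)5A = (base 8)137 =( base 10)95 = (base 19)50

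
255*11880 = 3029400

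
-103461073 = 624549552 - 728010625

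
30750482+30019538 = 60770020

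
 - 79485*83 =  - 6597255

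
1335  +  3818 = 5153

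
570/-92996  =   - 1 + 46213/46498 = - 0.01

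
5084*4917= 24998028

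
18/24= 3/4 = 0.75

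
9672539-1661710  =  8010829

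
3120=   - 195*( -16)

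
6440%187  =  82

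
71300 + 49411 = 120711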